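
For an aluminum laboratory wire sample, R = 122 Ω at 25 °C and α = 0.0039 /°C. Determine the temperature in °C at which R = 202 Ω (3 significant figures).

R = R₀(1 + α(T − T₀)) ⇒ T = T₀ + (R/R₀ − 1)/α
T = 25 + (202/122 − 1)/0.0039 = 25 + (0.6557)/0.0039 = 193 °C

193 °C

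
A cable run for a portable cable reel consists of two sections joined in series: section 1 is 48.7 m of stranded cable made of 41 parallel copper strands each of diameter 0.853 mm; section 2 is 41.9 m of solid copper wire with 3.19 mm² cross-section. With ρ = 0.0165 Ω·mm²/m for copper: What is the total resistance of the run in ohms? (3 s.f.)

ρ = 0.0165 Ω·mm²/m = 1.65×10^-8 Ω·m
Section 1: A_strand = π(4.2650e-04)² = 5.715e-07 m²; R₁ = ρL/(N·A_s) = (1.65×10^-8)(48.7)/(41×5.715e-07) = 0.0343 Ω
Section 2: A = 3.19 mm² = 3.190e-06 m²
R₂ = (1.65×10^-8)(41.9)/(3.190e-06) = 0.2167 Ω
R = R₁ + R₂ = 0.251 Ω

0.251 Ω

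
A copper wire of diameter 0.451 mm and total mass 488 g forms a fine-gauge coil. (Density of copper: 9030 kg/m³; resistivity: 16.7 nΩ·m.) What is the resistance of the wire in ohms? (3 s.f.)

35.4 Ω

ρ = 16.7 nΩ·m = 1.67×10^-8 Ω·m
A = π(d/2)² = π(2.2550e-04 m)² = 1.5975e-07 m²
L = m/(density·A) = 0.488/(9030×1.5975e-07) = 338.3 m
R = ρL/A = (1.67×10^-8)(338.3)/(1.5975e-07) = 35.4 Ω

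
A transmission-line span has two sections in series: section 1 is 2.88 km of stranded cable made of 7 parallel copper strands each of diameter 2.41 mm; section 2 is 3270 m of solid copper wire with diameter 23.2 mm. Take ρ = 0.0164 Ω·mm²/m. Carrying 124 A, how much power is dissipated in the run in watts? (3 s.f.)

ρ = 0.0164 Ω·mm²/m = 1.64×10^-8 Ω·m
Section 1: A_strand = π(1.2050e-03)² = 4.562e-06 m²; R₁ = ρL/(N·A_s) = (1.64×10^-8)(2880)/(7×4.562e-06) = 1.479 Ω
Section 2: A = π(d/2)² = π(1.1600e-02 m)² = 4.227e-04 m²
R₂ = (1.64×10^-8)(3270)/(4.227e-04) = 0.1269 Ω
R = R₁ + R₂ = 1.606 Ω
P = I²R = (124)² × 1.606 = 24700 W

24700 W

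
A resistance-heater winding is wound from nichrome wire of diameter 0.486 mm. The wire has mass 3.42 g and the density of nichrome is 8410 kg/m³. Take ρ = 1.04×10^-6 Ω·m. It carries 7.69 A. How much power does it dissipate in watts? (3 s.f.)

A = π(d/2)² = π(2.4300e-04 m)² = 1.8551e-07 m²
L = m/(density·A) = 0.00342/(8410×1.8551e-07) = 2.192 m
R = ρL/A = (1.04×10^-6)(2.192)/(1.8551e-07) = 12.29 Ω
P = I²R = (7.69)² × 12.29 = 727 W

727 W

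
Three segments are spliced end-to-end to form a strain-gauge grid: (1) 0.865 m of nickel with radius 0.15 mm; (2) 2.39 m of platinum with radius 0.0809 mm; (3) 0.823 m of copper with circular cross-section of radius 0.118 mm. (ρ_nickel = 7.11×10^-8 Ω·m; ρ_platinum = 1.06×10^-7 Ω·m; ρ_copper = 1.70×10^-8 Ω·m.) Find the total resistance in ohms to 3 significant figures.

Seg 1: A = πr² = π(1.5000e-04 m)² = 7.069e-08 m²
R_1 = (7.11×10^-8)(0.865)/(7.069e-08) = 0.8701 Ω
Seg 2: A = πr² = π(8.0900e-05 m)² = 2.056e-08 m²
R_2 = (1.06×10^-7)(2.39)/(2.056e-08) = 12.32 Ω
Seg 3: A = πr² = π(1.1800e-04 m)² = 4.374e-08 m²
R_3 = (1.70×10^-8)(0.823)/(4.374e-08) = 0.3198 Ω
R_total = R_1 + R_2 + R_3 = 13.5 Ω

13.5 Ω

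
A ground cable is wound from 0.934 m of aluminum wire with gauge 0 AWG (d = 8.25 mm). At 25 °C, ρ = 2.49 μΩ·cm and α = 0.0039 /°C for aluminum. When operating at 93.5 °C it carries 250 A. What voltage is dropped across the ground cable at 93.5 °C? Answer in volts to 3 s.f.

ρ = 2.49 μΩ·cm = 2.49×10^-8 Ω·m
A = π(8.25/2 mm)² = π(4.1250e-03 m)² = 5.346e-05 m²
R₍25₎ = ρL/A = (2.49×10^-8)(0.934)/(5.346e-05) = 4.351×10^-4 Ω
R₍93.5₎ = R₍25₎(1 + αΔT) = 4.351×10^-4 × (1 + 0.0039×68.5) = 5.513×10^-4 Ω
V = IR = 250 × 5.513×10^-4 = 0.138 V

0.138 V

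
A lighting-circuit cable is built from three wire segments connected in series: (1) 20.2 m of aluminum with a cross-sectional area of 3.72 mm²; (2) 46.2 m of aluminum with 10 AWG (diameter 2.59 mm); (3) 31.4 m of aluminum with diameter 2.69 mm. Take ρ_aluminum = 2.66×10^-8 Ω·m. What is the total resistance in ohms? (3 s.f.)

Seg 1: A = 3.72 mm² = 3.720e-06 m²
R_1 = (2.66×10^-8)(20.2)/(3.720e-06) = 0.1444 Ω
Seg 2: A = π(2.59/2 mm)² = π(1.2950e-03 m)² = 5.269e-06 m²
R_2 = (2.66×10^-8)(46.2)/(5.269e-06) = 0.2333 Ω
Seg 3: A = π(d/2)² = π(1.3450e-03 m)² = 5.683e-06 m²
R_3 = (2.66×10^-8)(31.4)/(5.683e-06) = 0.147 Ω
R_total = R_1 + R_2 + R_3 = 0.525 Ω

0.525 Ω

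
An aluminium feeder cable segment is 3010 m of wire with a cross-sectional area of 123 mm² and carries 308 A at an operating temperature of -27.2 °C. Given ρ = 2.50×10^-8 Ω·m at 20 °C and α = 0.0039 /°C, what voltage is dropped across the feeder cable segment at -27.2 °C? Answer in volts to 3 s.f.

A = 123 mm² = 1.230e-04 m²
R₍20₎ = ρL/A = (2.50×10^-8)(3010)/(1.230e-04) = 0.6118 Ω
R₍-27.2₎ = R₍20₎(1 + αΔT) = 0.6118 × (1 + 0.0039×-47.2) = 0.4992 Ω
V = IR = 308 × 0.4992 = 154 V

154 V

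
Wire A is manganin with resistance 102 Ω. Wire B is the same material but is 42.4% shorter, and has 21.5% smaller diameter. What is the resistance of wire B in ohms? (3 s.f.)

R ∝ L/d², so R_B/R_A = (1 − 42.4/100) × (1 − 21.5/100)⁻²
= 0.576 × 1.623 = 0.9347
R_B = 0.9347 × 102 = 95.3 Ω

95.3 Ω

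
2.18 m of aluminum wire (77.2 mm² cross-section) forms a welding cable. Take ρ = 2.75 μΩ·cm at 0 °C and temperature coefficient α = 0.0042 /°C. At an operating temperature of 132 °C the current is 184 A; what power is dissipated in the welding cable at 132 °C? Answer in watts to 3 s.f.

ρ = 2.75 μΩ·cm = 2.75×10^-8 Ω·m
A = 77.2 mm² = 7.720e-05 m²
R₍0₎ = ρL/A = (2.75×10^-8)(2.18)/(7.720e-05) = 7.766×10^-4 Ω
R₍132₎ = R₍0₎(1 + αΔT) = 7.766×10^-4 × (1 + 0.0042×132) = 0.001207 Ω
P = I²R = (184)² × 0.001207 = 40.9 W

40.9 W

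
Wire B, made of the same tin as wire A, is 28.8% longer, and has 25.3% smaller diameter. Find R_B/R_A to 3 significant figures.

2.31

R ∝ L/d², so R_B/R_A = (1 + 28.8/100) × (1 − 25.3/100)⁻²
= 1.288 × 1.792 = 2.31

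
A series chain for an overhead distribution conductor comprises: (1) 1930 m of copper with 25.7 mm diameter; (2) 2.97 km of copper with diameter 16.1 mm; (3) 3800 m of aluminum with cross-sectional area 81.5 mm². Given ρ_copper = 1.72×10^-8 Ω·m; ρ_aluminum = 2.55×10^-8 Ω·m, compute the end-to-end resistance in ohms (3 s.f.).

Seg 1: A = π(d/2)² = π(1.2850e-02 m)² = 5.187e-04 m²
R_1 = (1.72×10^-8)(1930)/(5.187e-04) = 0.06399 Ω
Seg 2: A = π(d/2)² = π(8.0500e-03 m)² = 2.036e-04 m²
R_2 = (1.72×10^-8)(2970)/(2.036e-04) = 0.2509 Ω
Seg 3: A = 81.5 mm² = 8.150e-05 m²
R_3 = (2.55×10^-8)(3800)/(8.150e-05) = 1.189 Ω
R_total = R_1 + R_2 + R_3 = 1.50 Ω

1.50 Ω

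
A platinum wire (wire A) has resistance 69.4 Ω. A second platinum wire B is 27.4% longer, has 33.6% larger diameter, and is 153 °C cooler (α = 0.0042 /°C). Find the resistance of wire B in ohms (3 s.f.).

R ∝ ρL/d² with ρ ∝ (1+αΔT), so R_B/R_A = (1 + 27.4/100) × (1 + 33.6/100)⁻² × (1 − 0.0042×153)
= 1.274 × 0.5603 × 0.3574 = 0.2551
R_B = 0.2551 × 69.4 = 17.7 Ω

17.7 Ω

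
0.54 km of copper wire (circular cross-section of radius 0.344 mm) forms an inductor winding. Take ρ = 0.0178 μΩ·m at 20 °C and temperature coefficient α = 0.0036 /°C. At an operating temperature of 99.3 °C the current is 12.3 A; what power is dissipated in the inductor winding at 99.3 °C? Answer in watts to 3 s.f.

5030 W

ρ = 0.0178 μΩ·m = 1.78×10^-8 Ω·m
A = πr² = π(3.4400e-04 m)² = 3.718e-07 m²
R₍20₎ = ρL/A = (1.78×10^-8)(540)/(3.718e-07) = 25.86 Ω
R₍99.3₎ = R₍20₎(1 + αΔT) = 25.86 × (1 + 0.0036×79.3) = 33.24 Ω
P = I²R = (12.3)² × 33.24 = 5030 W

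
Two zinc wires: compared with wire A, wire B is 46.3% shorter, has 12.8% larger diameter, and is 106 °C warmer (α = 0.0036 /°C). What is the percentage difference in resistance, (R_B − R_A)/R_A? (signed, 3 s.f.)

R ∝ ρL/d² with ρ ∝ (1+αΔT), so R_B/R_A = (1 − 46.3/100) × (1 + 12.8/100)⁻² × (1 + 0.0036×106)
= 0.537 × 0.7859 × 1.382 = 0.5831
(R_B − R_A)/R_A = 0.5831 − 1 = -41.7%

-41.7%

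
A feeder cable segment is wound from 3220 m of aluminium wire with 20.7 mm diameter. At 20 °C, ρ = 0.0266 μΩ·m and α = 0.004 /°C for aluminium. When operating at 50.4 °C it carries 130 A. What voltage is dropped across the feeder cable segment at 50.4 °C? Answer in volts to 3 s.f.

ρ = 0.0266 μΩ·m = 2.66×10^-8 Ω·m
A = π(d/2)² = π(1.0350e-02 m)² = 3.365e-04 m²
R₍20₎ = ρL/A = (2.66×10^-8)(3220)/(3.365e-04) = 0.2545 Ω
R₍50.4₎ = R₍20₎(1 + αΔT) = 0.2545 × (1 + 0.004×30.4) = 0.2855 Ω
V = IR = 130 × 0.2855 = 37.1 V

37.1 V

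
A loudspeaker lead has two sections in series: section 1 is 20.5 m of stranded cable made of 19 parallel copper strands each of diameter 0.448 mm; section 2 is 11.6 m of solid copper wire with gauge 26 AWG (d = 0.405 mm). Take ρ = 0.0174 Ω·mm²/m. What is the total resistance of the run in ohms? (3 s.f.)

ρ = 0.0174 Ω·mm²/m = 1.74×10^-8 Ω·m
Section 1: A_strand = π(2.2400e-04)² = 1.576e-07 m²; R₁ = ρL/(N·A_s) = (1.74×10^-8)(20.5)/(19×1.576e-07) = 0.1191 Ω
Section 2: A = π(0.405/2 mm)² = π(2.0250e-04 m)² = 1.288e-07 m²
R₂ = (1.74×10^-8)(11.6)/(1.288e-07) = 1.567 Ω
R = R₁ + R₂ = 1.69 Ω

1.69 Ω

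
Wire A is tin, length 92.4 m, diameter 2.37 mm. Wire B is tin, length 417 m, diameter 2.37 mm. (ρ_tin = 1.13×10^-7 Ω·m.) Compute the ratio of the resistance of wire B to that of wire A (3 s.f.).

R ∝ ρL/d², so R_B/R_A = (L_B/L_A)
= (417/92.4) = 4.51

4.51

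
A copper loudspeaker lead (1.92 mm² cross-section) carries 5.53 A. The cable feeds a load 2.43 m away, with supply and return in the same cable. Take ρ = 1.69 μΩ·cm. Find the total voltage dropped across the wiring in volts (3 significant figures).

ρ = 1.69 μΩ·cm = 1.69×10^-8 Ω·m
A = 1.92 mm² = 1.920e-06 m²
Total conductor length (both ways) L = 2 × 2.43 = 4.86 m
R = ρL/A = (1.69×10^-8)(4.86)/(1.920e-06) = 0.04278 Ω
V = IR = 5.53 × 0.04278 = 0.237 V

0.237 V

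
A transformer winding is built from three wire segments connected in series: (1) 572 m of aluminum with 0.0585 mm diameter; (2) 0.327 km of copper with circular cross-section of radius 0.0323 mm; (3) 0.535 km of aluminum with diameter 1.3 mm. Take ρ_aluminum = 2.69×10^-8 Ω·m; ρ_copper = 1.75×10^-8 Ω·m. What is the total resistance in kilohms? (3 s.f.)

7.48 kΩ

Seg 1: A = π(d/2)² = π(2.9250e-05 m)² = 2.688e-09 m²
R_1 = (2.69×10^-8)(572)/(2.688e-09) = 5725 Ω
Seg 2: A = πr² = π(3.2300e-05 m)² = 3.278e-09 m²
R_2 = (1.75×10^-8)(327)/(3.278e-09) = 1746 Ω
Seg 3: A = π(d/2)² = π(6.5000e-04 m)² = 1.327e-06 m²
R_3 = (2.69×10^-8)(535)/(1.327e-06) = 10.84 Ω
R_total = R_1 + R_2 + R_3 = 7.48 kΩ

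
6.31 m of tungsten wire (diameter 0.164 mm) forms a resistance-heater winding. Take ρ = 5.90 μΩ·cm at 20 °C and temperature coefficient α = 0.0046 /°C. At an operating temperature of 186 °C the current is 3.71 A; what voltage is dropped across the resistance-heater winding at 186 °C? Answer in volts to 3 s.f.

115 V

ρ = 5.90 μΩ·cm = 5.90×10^-8 Ω·m
A = π(d/2)² = π(8.2000e-05 m)² = 2.112e-08 m²
R₍20₎ = ρL/A = (5.90×10^-8)(6.31)/(2.112e-08) = 17.62 Ω
R₍186₎ = R₍20₎(1 + αΔT) = 17.62 × (1 + 0.0046×166) = 31.08 Ω
V = IR = 3.71 × 31.08 = 115 V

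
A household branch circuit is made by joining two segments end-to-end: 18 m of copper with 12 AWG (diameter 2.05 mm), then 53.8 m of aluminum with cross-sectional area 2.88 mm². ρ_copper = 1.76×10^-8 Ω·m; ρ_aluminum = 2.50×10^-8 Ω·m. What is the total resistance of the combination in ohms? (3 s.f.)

Segment 1: A = π(2.05/2 mm)² = π(1.0250e-03 m)² = 3.301e-06 m²
R₁ = ρL/A = (1.76×10^-8)(18)/(3.301e-06) = 0.09598 Ω
Segment 2: A = 2.88 mm² = 2.880e-06 m²
R₂ = (2.50×10^-8)(53.8)/(2.880e-06) = 0.467 Ω
R = R₁ + R₂ = 0.563 Ω

0.563 Ω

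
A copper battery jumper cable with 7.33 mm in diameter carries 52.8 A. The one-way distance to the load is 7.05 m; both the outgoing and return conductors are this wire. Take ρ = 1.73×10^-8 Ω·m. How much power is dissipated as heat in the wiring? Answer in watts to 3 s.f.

16.1 W

A = π(d/2)² = π(3.6650e-03 m)² = 4.220e-05 m²
Total conductor length (both ways) L = 2 × 7.05 = 14.1 m
R = ρL/A = (1.73×10^-8)(14.1)/(4.220e-05) = 0.005781 Ω
P = I²R = (52.8)² × 0.005781 = 16.1 W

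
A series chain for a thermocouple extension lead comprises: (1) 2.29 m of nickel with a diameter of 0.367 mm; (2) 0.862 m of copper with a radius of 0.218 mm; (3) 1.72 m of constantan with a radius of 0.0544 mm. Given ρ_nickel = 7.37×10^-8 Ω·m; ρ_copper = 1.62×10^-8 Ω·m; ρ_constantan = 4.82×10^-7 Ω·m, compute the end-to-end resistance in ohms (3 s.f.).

90.9 Ω

Seg 1: A = π(d/2)² = π(1.8350e-04 m)² = 1.058e-07 m²
R_1 = (7.37×10^-8)(2.29)/(1.058e-07) = 1.595 Ω
Seg 2: A = πr² = π(2.1800e-04 m)² = 1.493e-07 m²
R_2 = (1.62×10^-8)(0.862)/(1.493e-07) = 0.09353 Ω
Seg 3: A = πr² = π(5.4400e-05 m)² = 9.297e-09 m²
R_3 = (4.82×10^-7)(1.72)/(9.297e-09) = 89.17 Ω
R_total = R_1 + R_2 + R_3 = 90.9 Ω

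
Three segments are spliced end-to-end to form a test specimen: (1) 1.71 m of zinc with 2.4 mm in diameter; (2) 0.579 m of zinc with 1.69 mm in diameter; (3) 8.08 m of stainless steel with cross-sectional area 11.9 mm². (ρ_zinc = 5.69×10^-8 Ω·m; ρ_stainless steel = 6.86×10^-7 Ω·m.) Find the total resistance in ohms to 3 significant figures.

Seg 1: A = π(d/2)² = π(1.2000e-03 m)² = 4.524e-06 m²
R_1 = (5.69×10^-8)(1.71)/(4.524e-06) = 0.02151 Ω
Seg 2: A = π(d/2)² = π(8.4500e-04 m)² = 2.243e-06 m²
R_2 = (5.69×10^-8)(0.579)/(2.243e-06) = 0.01469 Ω
Seg 3: A = 11.9 mm² = 1.190e-05 m²
R_3 = (6.86×10^-7)(8.08)/(1.190e-05) = 0.4658 Ω
R_total = R_1 + R_2 + R_3 = 0.502 Ω

0.502 Ω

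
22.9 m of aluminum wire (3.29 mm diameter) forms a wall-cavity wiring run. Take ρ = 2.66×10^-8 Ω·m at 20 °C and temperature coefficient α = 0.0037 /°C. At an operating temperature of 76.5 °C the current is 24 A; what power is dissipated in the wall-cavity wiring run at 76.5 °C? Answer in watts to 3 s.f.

49.9 W

A = π(d/2)² = π(1.6450e-03 m)² = 8.501e-06 m²
R₍20₎ = ρL/A = (2.66×10^-8)(22.9)/(8.501e-06) = 0.07165 Ω
R₍76.5₎ = R₍20₎(1 + αΔT) = 0.07165 × (1 + 0.0037×56.5) = 0.08663 Ω
P = I²R = (24)² × 0.08663 = 49.9 W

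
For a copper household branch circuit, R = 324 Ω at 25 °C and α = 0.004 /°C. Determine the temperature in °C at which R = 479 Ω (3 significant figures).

R = R₀(1 + α(T − T₀)) ⇒ T = T₀ + (R/R₀ − 1)/α
T = 25 + (479/324 − 1)/0.004 = 25 + (0.4784)/0.004 = 145 °C

145 °C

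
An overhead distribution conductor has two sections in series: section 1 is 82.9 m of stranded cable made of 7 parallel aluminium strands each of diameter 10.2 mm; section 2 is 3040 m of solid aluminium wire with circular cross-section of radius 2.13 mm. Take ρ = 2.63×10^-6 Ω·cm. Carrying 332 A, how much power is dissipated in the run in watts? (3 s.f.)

6.19×10^5 W

ρ = 2.63×10^-6 Ω·cm = 2.63×10^-8 Ω·m
Section 1: A_strand = π(5.1000e-03)² = 8.171e-05 m²; R₁ = ρL/(N·A_s) = (2.63×10^-8)(82.9)/(7×8.171e-05) = 0.003812 Ω
Section 2: A = πr² = π(2.1300e-03 m)² = 1.425e-05 m²
R₂ = (2.63×10^-8)(3040)/(1.425e-05) = 5.609 Ω
R = R₁ + R₂ = 5.613 Ω
P = I²R = (332)² × 5.613 = 6.19×10^5 W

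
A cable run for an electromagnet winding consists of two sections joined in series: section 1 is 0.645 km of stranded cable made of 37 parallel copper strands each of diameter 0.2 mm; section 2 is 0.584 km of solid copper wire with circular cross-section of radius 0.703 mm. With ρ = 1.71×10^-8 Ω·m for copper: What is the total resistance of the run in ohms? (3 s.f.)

15.9 Ω

Section 1: A_strand = π(1.0000e-04)² = 3.142e-08 m²; R₁ = ρL/(N·A_s) = (1.71×10^-8)(645)/(37×3.142e-08) = 9.489 Ω
Section 2: A = πr² = π(7.0300e-04 m)² = 1.553e-06 m²
R₂ = (1.71×10^-8)(584)/(1.553e-06) = 6.432 Ω
R = R₁ + R₂ = 15.9 Ω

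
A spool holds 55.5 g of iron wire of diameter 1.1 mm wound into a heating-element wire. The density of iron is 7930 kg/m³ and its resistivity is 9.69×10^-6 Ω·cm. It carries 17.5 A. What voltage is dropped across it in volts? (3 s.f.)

13.1 V

ρ = 9.69×10^-6 Ω·cm = 9.69×10^-8 Ω·m
A = π(d/2)² = π(5.5000e-04 m)² = 9.5033e-07 m²
L = m/(density·A) = 0.0555/(7930×9.5033e-07) = 7.365 m
R = ρL/A = (9.69×10^-8)(7.365)/(9.5033e-07) = 0.7509 Ω
V = IR = 17.5 × 0.7509 = 13.1 V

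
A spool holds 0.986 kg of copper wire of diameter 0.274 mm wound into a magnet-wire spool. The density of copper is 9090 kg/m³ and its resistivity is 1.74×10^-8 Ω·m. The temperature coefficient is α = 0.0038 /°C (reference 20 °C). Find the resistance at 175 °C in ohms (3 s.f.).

863 Ω

A = π(d/2)² = π(1.3700e-04 m)² = 5.8965e-08 m²
L = m/(density·A) = 0.986/(9090×5.8965e-08) = 1840 m
R = ρL/A = (1.74×10^-8)(1840)/(5.8965e-08) = 542.9 Ω
R(175 °C) = 542.9 × (1 + 0.0038×155) = 863 Ω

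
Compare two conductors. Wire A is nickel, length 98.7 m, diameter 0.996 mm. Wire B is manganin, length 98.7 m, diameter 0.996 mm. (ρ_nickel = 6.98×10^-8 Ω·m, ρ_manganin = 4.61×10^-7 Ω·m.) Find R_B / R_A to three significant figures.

R ∝ ρL/d², so R_B/R_A = (ρ_B/ρ_A)
= (4.61×10^-7/6.98×10^-8) = 6.60

6.60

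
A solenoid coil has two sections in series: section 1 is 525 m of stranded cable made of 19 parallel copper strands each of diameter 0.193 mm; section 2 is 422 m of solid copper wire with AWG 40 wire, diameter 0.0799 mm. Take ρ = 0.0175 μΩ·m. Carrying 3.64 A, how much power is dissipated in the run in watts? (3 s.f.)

19700 W

ρ = 0.0175 μΩ·m = 1.75×10^-8 Ω·m
Section 1: A_strand = π(9.6500e-05)² = 2.926e-08 m²; R₁ = ρL/(N·A_s) = (1.75×10^-8)(525)/(19×2.926e-08) = 16.53 Ω
Section 2: A = π(0.0799/2 mm)² = π(3.9950e-05 m)² = 5.014e-09 m²
R₂ = (1.75×10^-8)(422)/(5.014e-09) = 1473 Ω
R = R₁ + R₂ = 1489 Ω
P = I²R = (3.64)² × 1489 = 19700 W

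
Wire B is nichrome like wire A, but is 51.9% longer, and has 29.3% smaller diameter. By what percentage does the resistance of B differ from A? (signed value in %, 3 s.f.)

204%

R ∝ L/d², so R_B/R_A = (1 + 51.9/100) × (1 − 29.3/100)⁻²
= 1.519 × 2.001 = 3.039
(R_B − R_A)/R_A = 3.039 − 1 = 204%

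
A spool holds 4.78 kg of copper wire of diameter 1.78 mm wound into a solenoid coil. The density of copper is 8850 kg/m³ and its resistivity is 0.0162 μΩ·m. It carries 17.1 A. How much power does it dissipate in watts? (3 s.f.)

413 W

ρ = 0.0162 μΩ·m = 1.62×10^-8 Ω·m
A = π(d/2)² = π(8.9000e-04 m)² = 2.4885e-06 m²
L = m/(density·A) = 4.78/(8850×2.4885e-06) = 217 m
R = ρL/A = (1.62×10^-8)(217)/(2.4885e-06) = 1.413 Ω
P = I²R = (17.1)² × 1.413 = 413 W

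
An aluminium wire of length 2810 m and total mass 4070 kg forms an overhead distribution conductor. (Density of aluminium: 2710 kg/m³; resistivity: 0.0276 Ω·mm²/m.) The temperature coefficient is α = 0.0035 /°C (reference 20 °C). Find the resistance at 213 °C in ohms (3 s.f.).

0.243 Ω

ρ = 0.0276 Ω·mm²/m = 2.76×10^-8 Ω·m
A = m/(density·L) = 4070/(2710×2810) = 5.3446e-04 m²
R = ρL/A = (2.76×10^-8)(2810)/(5.3446e-04) = 0.1451 Ω
R(213 °C) = 0.1451 × (1 + 0.0035×193) = 0.243 Ω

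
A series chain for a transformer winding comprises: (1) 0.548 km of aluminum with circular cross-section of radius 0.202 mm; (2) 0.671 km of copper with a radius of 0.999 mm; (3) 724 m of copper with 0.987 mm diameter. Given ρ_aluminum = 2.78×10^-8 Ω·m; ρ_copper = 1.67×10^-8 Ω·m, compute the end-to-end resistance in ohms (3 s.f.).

138 Ω

Seg 1: A = πr² = π(2.0200e-04 m)² = 1.282e-07 m²
R_1 = (2.78×10^-8)(548)/(1.282e-07) = 118.8 Ω
Seg 2: A = πr² = π(9.9900e-04 m)² = 3.135e-06 m²
R_2 = (1.67×10^-8)(671)/(3.135e-06) = 3.574 Ω
Seg 3: A = π(d/2)² = π(4.9350e-04 m)² = 7.651e-07 m²
R_3 = (1.67×10^-8)(724)/(7.651e-07) = 15.8 Ω
R_total = R_1 + R_2 + R_3 = 138 Ω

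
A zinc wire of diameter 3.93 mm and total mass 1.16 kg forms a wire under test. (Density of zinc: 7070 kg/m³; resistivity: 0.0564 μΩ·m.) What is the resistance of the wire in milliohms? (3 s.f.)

62.9 mΩ

ρ = 0.0564 μΩ·m = 5.64×10^-8 Ω·m
A = π(d/2)² = π(1.9650e-03 m)² = 1.2130e-05 m²
L = m/(density·A) = 1.16/(7070×1.2130e-05) = 13.53 m
R = ρL/A = (5.64×10^-8)(13.53)/(1.2130e-05) = 62.9 mΩ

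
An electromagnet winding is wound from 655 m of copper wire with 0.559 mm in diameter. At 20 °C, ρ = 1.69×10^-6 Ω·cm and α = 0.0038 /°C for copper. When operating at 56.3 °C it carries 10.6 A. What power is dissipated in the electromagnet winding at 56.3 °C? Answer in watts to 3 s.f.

5770 W

ρ = 1.69×10^-6 Ω·cm = 1.69×10^-8 Ω·m
A = π(d/2)² = π(2.7950e-04 m)² = 2.454e-07 m²
R₍20₎ = ρL/A = (1.69×10^-8)(655)/(2.454e-07) = 45.1 Ω
R₍56.3₎ = R₍20₎(1 + αΔT) = 45.1 × (1 + 0.0038×36.3) = 51.33 Ω
P = I²R = (10.6)² × 51.33 = 5770 W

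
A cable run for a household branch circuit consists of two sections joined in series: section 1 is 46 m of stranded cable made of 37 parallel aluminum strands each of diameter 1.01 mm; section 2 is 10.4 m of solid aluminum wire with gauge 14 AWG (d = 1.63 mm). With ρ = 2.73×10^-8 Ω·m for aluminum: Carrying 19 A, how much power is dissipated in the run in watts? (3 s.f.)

64.4 W

Section 1: A_strand = π(5.0500e-04)² = 8.012e-07 m²; R₁ = ρL/(N·A_s) = (2.73×10^-8)(46)/(37×8.012e-07) = 0.04236 Ω
Section 2: A = π(1.63/2 mm)² = π(8.1500e-04 m)² = 2.087e-06 m²
R₂ = (2.73×10^-8)(10.4)/(2.087e-06) = 0.1361 Ω
R = R₁ + R₂ = 0.1784 Ω
P = I²R = (19)² × 0.1784 = 64.4 W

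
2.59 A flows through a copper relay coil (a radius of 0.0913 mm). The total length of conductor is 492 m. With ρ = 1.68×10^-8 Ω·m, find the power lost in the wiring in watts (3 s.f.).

A = πr² = π(9.1300e-05 m)² = 2.619e-08 m²
R = ρL/A = (1.68×10^-8)(492)/(2.619e-08) = 315.6 Ω
P = I²R = (2.59)² × 315.6 = 2120 W

2120 W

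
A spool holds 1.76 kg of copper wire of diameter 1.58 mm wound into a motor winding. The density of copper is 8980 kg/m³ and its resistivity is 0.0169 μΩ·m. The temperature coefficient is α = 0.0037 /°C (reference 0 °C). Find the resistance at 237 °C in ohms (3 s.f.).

ρ = 0.0169 μΩ·m = 1.69×10^-8 Ω·m
A = π(d/2)² = π(7.9000e-04 m)² = 1.9607e-06 m²
L = m/(density·A) = 1.76/(8980×1.9607e-06) = 99.96 m
R = ρL/A = (1.69×10^-8)(99.96)/(1.9607e-06) = 0.8616 Ω
R(237 °C) = 0.8616 × (1 + 0.0037×237) = 1.62 Ω

1.62 Ω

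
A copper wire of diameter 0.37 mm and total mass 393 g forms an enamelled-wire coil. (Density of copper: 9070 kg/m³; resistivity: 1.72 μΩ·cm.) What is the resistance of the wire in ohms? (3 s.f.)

ρ = 1.72 μΩ·cm = 1.72×10^-8 Ω·m
A = π(d/2)² = π(1.8500e-04 m)² = 1.0752e-07 m²
L = m/(density·A) = 0.393/(9070×1.0752e-07) = 403 m
R = ρL/A = (1.72×10^-8)(403)/(1.0752e-07) = 64.5 Ω

64.5 Ω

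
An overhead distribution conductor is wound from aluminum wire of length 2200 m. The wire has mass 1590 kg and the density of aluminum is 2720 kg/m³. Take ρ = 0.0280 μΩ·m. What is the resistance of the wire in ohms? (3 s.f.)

ρ = 0.0280 μΩ·m = 2.80×10^-8 Ω·m
A = m/(density·L) = 1590/(2720×2200) = 2.6571e-04 m²
R = ρL/A = (2.80×10^-8)(2200)/(2.6571e-04) = 0.232 Ω

0.232 Ω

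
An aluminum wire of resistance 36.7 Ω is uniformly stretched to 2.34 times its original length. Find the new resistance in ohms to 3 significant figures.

201 Ω

Volume constant ⇒ A' = A/k with k = 2.34. R' = ρ(kL)/(A/k) = k²R.
R' = 5.476 × 36.7 = 201 Ω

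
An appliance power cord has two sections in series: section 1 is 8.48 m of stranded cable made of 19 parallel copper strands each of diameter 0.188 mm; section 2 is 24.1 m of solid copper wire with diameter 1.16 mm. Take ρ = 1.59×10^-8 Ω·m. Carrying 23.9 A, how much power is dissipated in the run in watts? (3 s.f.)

353 W

Section 1: A_strand = π(9.4000e-05)² = 2.776e-08 m²; R₁ = ρL/(N·A_s) = (1.59×10^-8)(8.48)/(19×2.776e-08) = 0.2556 Ω
Section 2: A = π(d/2)² = π(5.8000e-04 m)² = 1.057e-06 m²
R₂ = (1.59×10^-8)(24.1)/(1.057e-06) = 0.3626 Ω
R = R₁ + R₂ = 0.6182 Ω
P = I²R = (23.9)² × 0.6182 = 353 W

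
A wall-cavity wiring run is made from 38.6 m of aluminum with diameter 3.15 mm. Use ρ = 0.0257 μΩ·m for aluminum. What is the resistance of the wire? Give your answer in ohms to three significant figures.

ρ = 0.0257 μΩ·m = 2.57×10^-8 Ω·m
A = π(d/2)² = π(1.5750e-03 m)² = 7.793e-06 m²
R = ρL/A = (2.57×10^-8)(38.6 m)/(7.793e-06 m²) = 0.127 Ω

0.127 Ω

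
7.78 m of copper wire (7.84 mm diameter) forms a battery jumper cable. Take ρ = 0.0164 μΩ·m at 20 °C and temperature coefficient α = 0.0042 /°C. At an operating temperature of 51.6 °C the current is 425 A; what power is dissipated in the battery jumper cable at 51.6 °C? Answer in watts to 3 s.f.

541 W

ρ = 0.0164 μΩ·m = 1.64×10^-8 Ω·m
A = π(d/2)² = π(3.9200e-03 m)² = 4.827e-05 m²
R₍20₎ = ρL/A = (1.64×10^-8)(7.78)/(4.827e-05) = 0.002643 Ω
R₍51.6₎ = R₍20₎(1 + αΔT) = 0.002643 × (1 + 0.0042×31.6) = 0.002994 Ω
P = I²R = (425)² × 0.002994 = 541 W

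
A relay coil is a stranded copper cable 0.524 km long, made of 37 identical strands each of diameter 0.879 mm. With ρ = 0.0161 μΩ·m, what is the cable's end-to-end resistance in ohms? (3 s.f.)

0.376 Ω

ρ = 0.0161 μΩ·m = 1.61×10^-8 Ω·m
A_strand = π(4.3950e-04 m)² = 6.068e-07 m²
R_strand = ρL/A = (1.61×10^-8)(524)/(6.068e-07) = 13.9 Ω
R_total = R_strand/N = 13.9/37 = 0.376 Ω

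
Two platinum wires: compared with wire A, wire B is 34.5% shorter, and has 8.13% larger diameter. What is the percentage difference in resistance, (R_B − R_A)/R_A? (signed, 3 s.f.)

R ∝ L/d², so R_B/R_A = (1 − 34.5/100) × (1 + 8.13/100)⁻²
= 0.655 × 0.8553 = 0.5602
(R_B − R_A)/R_A = 0.5602 − 1 = -44.0%

-44.0%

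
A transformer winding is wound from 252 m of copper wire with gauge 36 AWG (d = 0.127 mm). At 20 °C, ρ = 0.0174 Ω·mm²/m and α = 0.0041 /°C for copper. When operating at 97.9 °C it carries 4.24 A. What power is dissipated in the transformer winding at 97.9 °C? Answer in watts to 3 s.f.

8210 W

ρ = 0.0174 Ω·mm²/m = 1.74×10^-8 Ω·m
A = π(0.127/2 mm)² = π(6.3500e-05 m)² = 1.267e-08 m²
R₍20₎ = ρL/A = (1.74×10^-8)(252)/(1.267e-08) = 346.1 Ω
R₍97.9₎ = R₍20₎(1 + αΔT) = 346.1 × (1 + 0.0041×77.9) = 456.7 Ω
P = I²R = (4.24)² × 456.7 = 8210 W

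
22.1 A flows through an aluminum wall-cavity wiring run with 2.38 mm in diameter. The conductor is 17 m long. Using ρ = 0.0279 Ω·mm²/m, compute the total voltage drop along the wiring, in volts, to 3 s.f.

ρ = 0.0279 Ω·mm²/m = 2.79×10^-8 Ω·m
A = π(d/2)² = π(1.1900e-03 m)² = 4.449e-06 m²
R = ρL/A = (2.79×10^-8)(17)/(4.449e-06) = 0.1066 Ω
V = IR = 22.1 × 0.1066 = 2.36 V

2.36 V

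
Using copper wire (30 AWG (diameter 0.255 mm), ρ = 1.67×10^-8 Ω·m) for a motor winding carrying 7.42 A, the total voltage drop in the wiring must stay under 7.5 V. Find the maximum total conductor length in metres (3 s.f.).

A = π(0.255/2 mm)² = π(1.2750e-04 m)² = 5.107e-08 m²
L_max = V_max·A/(1·ρI) = (7.5)(5.107e-08)/(1.67×10^-8×7.42) = 3.09 m

3.09 m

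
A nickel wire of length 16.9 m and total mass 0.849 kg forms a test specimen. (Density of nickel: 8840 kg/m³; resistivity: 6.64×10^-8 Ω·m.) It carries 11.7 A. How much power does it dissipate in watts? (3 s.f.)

A = m/(density·L) = 0.849/(8840×16.9) = 5.6829e-06 m²
R = ρL/A = (6.64×10^-8)(16.9)/(5.6829e-06) = 0.1975 Ω
P = I²R = (11.7)² × 0.1975 = 27.0 W

27.0 W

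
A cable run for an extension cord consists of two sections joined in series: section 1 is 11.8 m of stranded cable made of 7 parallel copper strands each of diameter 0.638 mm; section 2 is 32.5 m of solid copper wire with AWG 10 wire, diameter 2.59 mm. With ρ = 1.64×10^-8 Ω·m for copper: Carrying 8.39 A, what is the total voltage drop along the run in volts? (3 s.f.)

1.57 V

Section 1: A_strand = π(3.1900e-04)² = 3.197e-07 m²; R₁ = ρL/(N·A_s) = (1.64×10^-8)(11.8)/(7×3.197e-07) = 0.08648 Ω
Section 2: A = π(2.59/2 mm)² = π(1.2950e-03 m)² = 5.269e-06 m²
R₂ = (1.64×10^-8)(32.5)/(5.269e-06) = 0.1012 Ω
R = R₁ + R₂ = 0.1876 Ω
V = IR = 8.39 × 0.1876 = 1.57 V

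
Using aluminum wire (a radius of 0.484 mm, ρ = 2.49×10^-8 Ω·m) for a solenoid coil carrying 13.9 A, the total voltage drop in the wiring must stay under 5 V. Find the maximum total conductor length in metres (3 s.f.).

A = πr² = π(4.8400e-04 m)² = 7.359e-07 m²
L_max = V_max·A/(1·ρI) = (5)(7.359e-07)/(2.49×10^-8×13.9) = 10.6 m

10.6 m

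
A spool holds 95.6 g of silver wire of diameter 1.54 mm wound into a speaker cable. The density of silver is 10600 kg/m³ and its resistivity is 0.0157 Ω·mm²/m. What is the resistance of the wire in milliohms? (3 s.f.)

40.8 mΩ

ρ = 0.0157 Ω·mm²/m = 1.57×10^-8 Ω·m
A = π(d/2)² = π(7.7000e-04 m)² = 1.8627e-06 m²
L = m/(density·A) = 0.0956/(10600×1.8627e-06) = 4.842 m
R = ρL/A = (1.57×10^-8)(4.842)/(1.8627e-06) = 40.8 mΩ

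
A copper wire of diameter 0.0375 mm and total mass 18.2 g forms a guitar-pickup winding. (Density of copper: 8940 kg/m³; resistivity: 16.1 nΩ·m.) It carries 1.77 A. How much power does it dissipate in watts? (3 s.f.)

84200 W

ρ = 16.1 nΩ·m = 1.61×10^-8 Ω·m
A = π(d/2)² = π(1.8750e-05 m)² = 1.1045e-09 m²
L = m/(density·A) = 0.0182/(8940×1.1045e-09) = 1843 m
R = ρL/A = (1.61×10^-8)(1843)/(1.1045e-09) = 26870 Ω
P = I²R = (1.77)² × 26870 = 84200 W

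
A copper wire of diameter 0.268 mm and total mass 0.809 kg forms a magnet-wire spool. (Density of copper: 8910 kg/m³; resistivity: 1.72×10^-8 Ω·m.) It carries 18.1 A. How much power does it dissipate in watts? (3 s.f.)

A = π(d/2)² = π(1.3400e-04 m)² = 5.6410e-08 m²
L = m/(density·A) = 0.809/(8910×5.6410e-08) = 1610 m
R = ρL/A = (1.72×10^-8)(1610)/(5.6410e-08) = 490.8 Ω
P = I²R = (18.1)² × 490.8 = 1.61×10^5 W

1.61×10^5 W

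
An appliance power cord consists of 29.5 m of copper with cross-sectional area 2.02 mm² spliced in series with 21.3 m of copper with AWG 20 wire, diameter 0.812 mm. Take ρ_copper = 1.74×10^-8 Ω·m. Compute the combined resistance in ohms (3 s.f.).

0.970 Ω

Segment 1: A = 2.02 mm² = 2.020e-06 m²
R₁ = ρL/A = (1.74×10^-8)(29.5)/(2.020e-06) = 0.2541 Ω
Segment 2: A = π(0.812/2 mm)² = π(4.0600e-04 m)² = 5.178e-07 m²
R₂ = (1.74×10^-8)(21.3)/(5.178e-07) = 0.7157 Ω
R = R₁ + R₂ = 0.970 Ω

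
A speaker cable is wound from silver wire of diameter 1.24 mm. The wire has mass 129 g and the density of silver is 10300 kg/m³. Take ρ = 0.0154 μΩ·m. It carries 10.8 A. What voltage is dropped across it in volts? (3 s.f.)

ρ = 0.0154 μΩ·m = 1.54×10^-8 Ω·m
A = π(d/2)² = π(6.2000e-04 m)² = 1.2076e-06 m²
L = m/(density·A) = 0.129/(10300×1.2076e-06) = 10.37 m
R = ρL/A = (1.54×10^-8)(10.37)/(1.2076e-06) = 0.1323 Ω
V = IR = 10.8 × 0.1323 = 1.43 V

1.43 V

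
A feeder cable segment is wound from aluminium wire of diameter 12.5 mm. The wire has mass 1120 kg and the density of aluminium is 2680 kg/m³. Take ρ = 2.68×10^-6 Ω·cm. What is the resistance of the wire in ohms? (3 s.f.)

ρ = 2.68×10^-6 Ω·cm = 2.68×10^-8 Ω·m
A = π(d/2)² = π(6.2500e-03 m)² = 1.2272e-04 m²
L = m/(density·A) = 1120/(2680×1.2272e-04) = 3405 m
R = ρL/A = (2.68×10^-8)(3405)/(1.2272e-04) = 0.744 Ω

0.744 Ω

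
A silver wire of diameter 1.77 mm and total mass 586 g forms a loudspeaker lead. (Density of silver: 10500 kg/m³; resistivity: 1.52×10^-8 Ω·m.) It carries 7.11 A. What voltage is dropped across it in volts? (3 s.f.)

A = π(d/2)² = π(8.8500e-04 m)² = 2.4606e-06 m²
L = m/(density·A) = 0.586/(10500×2.4606e-06) = 22.68 m
R = ρL/A = (1.52×10^-8)(22.68)/(2.4606e-06) = 0.1401 Ω
V = IR = 7.11 × 0.1401 = 0.996 V

0.996 V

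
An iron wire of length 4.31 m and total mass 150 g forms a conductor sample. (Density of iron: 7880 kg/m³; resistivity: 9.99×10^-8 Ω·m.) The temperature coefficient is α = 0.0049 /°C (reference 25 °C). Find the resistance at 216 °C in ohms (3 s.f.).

0.189 Ω

A = m/(density·L) = 0.15/(7880×4.31) = 4.4166e-06 m²
R = ρL/A = (9.99×10^-8)(4.31)/(4.4166e-06) = 0.09749 Ω
R(216 °C) = 0.09749 × (1 + 0.0049×191) = 0.189 Ω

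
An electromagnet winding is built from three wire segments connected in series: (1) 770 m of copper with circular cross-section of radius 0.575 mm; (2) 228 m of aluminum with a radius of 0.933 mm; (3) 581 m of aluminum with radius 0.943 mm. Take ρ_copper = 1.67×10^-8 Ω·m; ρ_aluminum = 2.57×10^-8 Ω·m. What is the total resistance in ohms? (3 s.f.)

19.9 Ω

Seg 1: A = πr² = π(5.7500e-04 m)² = 1.039e-06 m²
R_1 = (1.67×10^-8)(770)/(1.039e-06) = 12.38 Ω
Seg 2: A = πr² = π(9.3300e-04 m)² = 2.735e-06 m²
R_2 = (2.57×10^-8)(228)/(2.735e-06) = 2.143 Ω
Seg 3: A = πr² = π(9.4300e-04 m)² = 2.794e-06 m²
R_3 = (2.57×10^-8)(581)/(2.794e-06) = 5.345 Ω
R_total = R_1 + R_2 + R_3 = 19.9 Ω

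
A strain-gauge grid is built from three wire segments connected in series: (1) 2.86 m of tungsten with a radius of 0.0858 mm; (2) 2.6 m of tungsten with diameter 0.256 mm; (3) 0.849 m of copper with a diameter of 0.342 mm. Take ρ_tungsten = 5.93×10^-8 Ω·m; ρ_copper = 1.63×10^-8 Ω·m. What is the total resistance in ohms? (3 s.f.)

Seg 1: A = πr² = π(8.5800e-05 m)² = 2.313e-08 m²
R_1 = (5.93×10^-8)(2.86)/(2.313e-08) = 7.333 Ω
Seg 2: A = π(d/2)² = π(1.2800e-04 m)² = 5.147e-08 m²
R_2 = (5.93×10^-8)(2.6)/(5.147e-08) = 2.995 Ω
Seg 3: A = π(d/2)² = π(1.7100e-04 m)² = 9.186e-08 m²
R_3 = (1.63×10^-8)(0.849)/(9.186e-08) = 0.1506 Ω
R_total = R_1 + R_2 + R_3 = 10.5 Ω

10.5 Ω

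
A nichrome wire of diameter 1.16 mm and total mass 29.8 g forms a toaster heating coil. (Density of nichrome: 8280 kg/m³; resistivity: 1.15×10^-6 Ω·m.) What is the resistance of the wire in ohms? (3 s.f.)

A = π(d/2)² = π(5.8000e-04 m)² = 1.0568e-06 m²
L = m/(density·A) = 0.0298/(8280×1.0568e-06) = 3.405 m
R = ρL/A = (1.15×10^-6)(3.405)/(1.0568e-06) = 3.71 Ω

3.71 Ω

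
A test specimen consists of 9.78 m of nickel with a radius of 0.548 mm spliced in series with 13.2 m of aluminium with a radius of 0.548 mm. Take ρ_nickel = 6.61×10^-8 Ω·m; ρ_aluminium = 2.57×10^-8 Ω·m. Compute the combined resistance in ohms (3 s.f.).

Segment 1: A = πr² = π(5.4800e-04 m)² = 9.434e-07 m²
R₁ = ρL/A = (6.61×10^-8)(9.78)/(9.434e-07) = 0.6852 Ω
R₂ = (2.57×10^-8)(13.2)/(9.434e-07) = 0.3596 Ω
R = R₁ + R₂ = 1.04 Ω

1.04 Ω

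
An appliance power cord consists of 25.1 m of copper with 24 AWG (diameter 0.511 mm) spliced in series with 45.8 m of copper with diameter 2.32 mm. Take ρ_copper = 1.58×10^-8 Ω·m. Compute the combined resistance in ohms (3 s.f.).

2.10 Ω

Segment 1: A = π(0.511/2 mm)² = π(2.5550e-04 m)² = 2.051e-07 m²
R₁ = ρL/A = (1.58×10^-8)(25.1)/(2.051e-07) = 1.934 Ω
Segment 2: A = π(d/2)² = π(1.1600e-03 m)² = 4.227e-06 m²
R₂ = (1.58×10^-8)(45.8)/(4.227e-06) = 0.1712 Ω
R = R₁ + R₂ = 2.10 Ω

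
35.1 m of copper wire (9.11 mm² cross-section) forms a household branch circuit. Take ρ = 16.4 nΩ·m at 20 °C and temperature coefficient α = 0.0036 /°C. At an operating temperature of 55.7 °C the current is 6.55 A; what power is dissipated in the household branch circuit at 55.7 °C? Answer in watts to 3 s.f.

3.06 W

ρ = 16.4 nΩ·m = 1.64×10^-8 Ω·m
A = 9.11 mm² = 9.110e-06 m²
R₍20₎ = ρL/A = (1.64×10^-8)(35.1)/(9.110e-06) = 0.06319 Ω
R₍55.7₎ = R₍20₎(1 + αΔT) = 0.06319 × (1 + 0.0036×35.7) = 0.07131 Ω
P = I²R = (6.55)² × 0.07131 = 3.06 W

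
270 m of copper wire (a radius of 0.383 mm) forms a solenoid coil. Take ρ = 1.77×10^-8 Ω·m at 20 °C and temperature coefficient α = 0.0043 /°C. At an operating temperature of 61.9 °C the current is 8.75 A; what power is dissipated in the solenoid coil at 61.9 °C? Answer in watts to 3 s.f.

937 W

A = πr² = π(3.8300e-04 m)² = 4.608e-07 m²
R₍20₎ = ρL/A = (1.77×10^-8)(270)/(4.608e-07) = 10.37 Ω
R₍61.9₎ = R₍20₎(1 + αΔT) = 10.37 × (1 + 0.0043×41.9) = 12.24 Ω
P = I²R = (8.75)² × 12.24 = 937 W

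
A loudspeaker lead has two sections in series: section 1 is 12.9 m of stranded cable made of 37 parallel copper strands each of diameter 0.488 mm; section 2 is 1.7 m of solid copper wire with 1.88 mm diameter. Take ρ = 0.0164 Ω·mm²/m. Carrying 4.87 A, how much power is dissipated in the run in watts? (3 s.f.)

0.963 W

ρ = 0.0164 Ω·mm²/m = 1.64×10^-8 Ω·m
Section 1: A_strand = π(2.4400e-04)² = 1.870e-07 m²; R₁ = ρL/(N·A_s) = (1.64×10^-8)(12.9)/(37×1.870e-07) = 0.03057 Ω
Section 2: A = π(d/2)² = π(9.4000e-04 m)² = 2.776e-06 m²
R₂ = (1.64×10^-8)(1.7)/(2.776e-06) = 0.01004 Ω
R = R₁ + R₂ = 0.04061 Ω
P = I²R = (4.87)² × 0.04061 = 0.963 W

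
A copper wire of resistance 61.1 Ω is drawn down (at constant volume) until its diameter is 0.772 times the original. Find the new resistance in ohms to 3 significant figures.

172 Ω

Volume constant ⇒ L' = L/r² with r = 0.772. R' = ρL'/A' = ρ(L/r²)/(πr²d₀²/4) = R/r⁴.
R' = 2.815 × 61.1 = 172 Ω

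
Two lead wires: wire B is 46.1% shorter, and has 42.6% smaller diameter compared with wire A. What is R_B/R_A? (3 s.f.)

R ∝ L/d², so R_B/R_A = (1 − 46.1/100) × (1 − 42.6/100)⁻²
= 0.539 × 3.035 = 1.64

1.64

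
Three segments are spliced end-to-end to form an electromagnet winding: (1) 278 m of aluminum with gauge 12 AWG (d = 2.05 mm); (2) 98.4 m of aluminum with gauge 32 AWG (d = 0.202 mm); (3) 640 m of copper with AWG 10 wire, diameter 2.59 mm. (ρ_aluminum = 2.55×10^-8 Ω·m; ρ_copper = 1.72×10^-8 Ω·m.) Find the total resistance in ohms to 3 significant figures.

Seg 1: A = π(2.05/2 mm)² = π(1.0250e-03 m)² = 3.301e-06 m²
R_1 = (2.55×10^-8)(278)/(3.301e-06) = 2.148 Ω
Seg 2: A = π(0.202/2 mm)² = π(1.0100e-04 m)² = 3.205e-08 m²
R_2 = (2.55×10^-8)(98.4)/(3.205e-08) = 78.3 Ω
Seg 3: A = π(2.59/2 mm)² = π(1.2950e-03 m)² = 5.269e-06 m²
R_3 = (1.72×10^-8)(640)/(5.269e-06) = 2.089 Ω
R_total = R_1 + R_2 + R_3 = 82.5 Ω

82.5 Ω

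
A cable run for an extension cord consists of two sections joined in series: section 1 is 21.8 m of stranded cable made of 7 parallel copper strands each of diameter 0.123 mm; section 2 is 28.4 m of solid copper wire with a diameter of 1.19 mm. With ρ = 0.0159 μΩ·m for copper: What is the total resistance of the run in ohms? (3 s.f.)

ρ = 0.0159 μΩ·m = 1.59×10^-8 Ω·m
Section 1: A_strand = π(6.1500e-05)² = 1.188e-08 m²; R₁ = ρL/(N·A_s) = (1.59×10^-8)(21.8)/(7×1.188e-08) = 4.167 Ω
Section 2: A = π(d/2)² = π(5.9500e-04 m)² = 1.112e-06 m²
R₂ = (1.59×10^-8)(28.4)/(1.112e-06) = 0.406 Ω
R = R₁ + R₂ = 4.57 Ω

4.57 Ω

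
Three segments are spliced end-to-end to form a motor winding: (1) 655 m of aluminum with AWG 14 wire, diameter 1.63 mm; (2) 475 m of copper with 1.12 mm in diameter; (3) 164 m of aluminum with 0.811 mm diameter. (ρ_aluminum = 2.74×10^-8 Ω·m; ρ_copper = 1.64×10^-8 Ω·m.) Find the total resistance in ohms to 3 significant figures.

Seg 1: A = π(1.63/2 mm)² = π(8.1500e-04 m)² = 2.087e-06 m²
R_1 = (2.74×10^-8)(655)/(2.087e-06) = 8.601 Ω
Seg 2: A = π(d/2)² = π(5.6000e-04 m)² = 9.852e-07 m²
R_2 = (1.64×10^-8)(475)/(9.852e-07) = 7.907 Ω
Seg 3: A = π(d/2)² = π(4.0550e-04 m)² = 5.166e-07 m²
R_3 = (2.74×10^-8)(164)/(5.166e-07) = 8.699 Ω
R_total = R_1 + R_2 + R_3 = 25.2 Ω

25.2 Ω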